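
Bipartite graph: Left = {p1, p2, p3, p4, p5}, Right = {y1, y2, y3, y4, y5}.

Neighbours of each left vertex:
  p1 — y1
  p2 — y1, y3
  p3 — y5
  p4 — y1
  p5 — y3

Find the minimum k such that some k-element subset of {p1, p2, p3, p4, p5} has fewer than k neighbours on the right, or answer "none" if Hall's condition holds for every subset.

Take S = {p1, p4}. Its neighbourhood is {y1}, so |N(S)| = 1 < |S| = 2.
No single vertex violates Hall's condition since each has at least one neighbour, so 2 is the minimum.

2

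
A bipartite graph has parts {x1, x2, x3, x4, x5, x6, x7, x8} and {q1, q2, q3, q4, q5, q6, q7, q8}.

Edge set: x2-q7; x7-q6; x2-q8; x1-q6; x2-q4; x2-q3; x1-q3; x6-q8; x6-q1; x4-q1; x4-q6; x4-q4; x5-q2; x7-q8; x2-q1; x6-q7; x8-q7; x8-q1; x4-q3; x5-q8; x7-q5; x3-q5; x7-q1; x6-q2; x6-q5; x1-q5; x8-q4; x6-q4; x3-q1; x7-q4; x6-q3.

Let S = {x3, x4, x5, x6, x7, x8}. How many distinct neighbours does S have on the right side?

The union of neighbours of {x3, x4, x5, x6, x7, x8} is {q1, q2, q3, q4, q5, q6, q7, q8}, which has 8 elements.
Since |N(S)| = 8 ≥ |S| = 6, Hall's condition holds for this subset.

8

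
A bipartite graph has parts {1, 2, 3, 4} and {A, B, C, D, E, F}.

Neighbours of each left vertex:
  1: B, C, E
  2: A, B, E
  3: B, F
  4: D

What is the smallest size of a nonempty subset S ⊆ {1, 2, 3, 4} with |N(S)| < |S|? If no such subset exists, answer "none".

A matching saturating every left vertex exists, for instance 1→C, 2→E, 3→B, 4→D.
By Hall's marriage theorem, this means |N(S)| ≥ |S| for every subset S, so no violating subset exists.

none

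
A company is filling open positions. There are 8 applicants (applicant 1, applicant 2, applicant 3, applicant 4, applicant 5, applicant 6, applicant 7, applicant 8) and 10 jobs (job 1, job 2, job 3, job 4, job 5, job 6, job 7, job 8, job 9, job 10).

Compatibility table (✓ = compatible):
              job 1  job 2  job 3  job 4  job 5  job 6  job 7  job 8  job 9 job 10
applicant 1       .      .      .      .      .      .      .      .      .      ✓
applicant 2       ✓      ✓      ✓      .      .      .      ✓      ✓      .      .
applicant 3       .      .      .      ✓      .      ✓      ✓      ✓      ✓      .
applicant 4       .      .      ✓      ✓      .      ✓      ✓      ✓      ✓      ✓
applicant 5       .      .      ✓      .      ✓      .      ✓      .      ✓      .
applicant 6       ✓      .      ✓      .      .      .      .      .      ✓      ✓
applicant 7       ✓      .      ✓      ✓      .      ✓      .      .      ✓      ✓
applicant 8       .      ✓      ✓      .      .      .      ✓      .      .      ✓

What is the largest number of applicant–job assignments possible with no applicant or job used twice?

One maximum matching: applicant 1→job 10, applicant 2→job 7, applicant 3→job 8, applicant 4→job 4, applicant 5→job 5, applicant 6→job 1, applicant 7→job 9, applicant 8→job 2.
All 8 applicants are matched, so no larger matching exists.

8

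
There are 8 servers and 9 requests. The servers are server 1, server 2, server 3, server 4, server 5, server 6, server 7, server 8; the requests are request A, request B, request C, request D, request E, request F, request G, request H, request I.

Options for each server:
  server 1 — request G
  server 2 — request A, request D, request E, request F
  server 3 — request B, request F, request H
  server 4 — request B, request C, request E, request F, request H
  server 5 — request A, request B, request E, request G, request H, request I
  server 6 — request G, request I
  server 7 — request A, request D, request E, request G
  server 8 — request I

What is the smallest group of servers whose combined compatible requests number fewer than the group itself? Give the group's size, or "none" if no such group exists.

Take S = {server 1, server 6, server 8}. Its neighbourhood is {request G, request I}, so |N(S)| = 2 < |S| = 3.
Every subset of size less than 3 has at least as many neighbours as members, so 3 is the minimum.

3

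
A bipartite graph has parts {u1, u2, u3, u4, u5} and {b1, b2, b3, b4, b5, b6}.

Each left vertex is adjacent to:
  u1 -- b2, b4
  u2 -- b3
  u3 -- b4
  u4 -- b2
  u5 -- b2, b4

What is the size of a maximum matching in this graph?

3

For example, pair u1→b2, u2→b3, u3→b4.
The set {u1, u3, u4, u5} has only 2 neighbours ({b2, b4}), so by Hall's theorem at most 3 of the 5 left vertices can be matched.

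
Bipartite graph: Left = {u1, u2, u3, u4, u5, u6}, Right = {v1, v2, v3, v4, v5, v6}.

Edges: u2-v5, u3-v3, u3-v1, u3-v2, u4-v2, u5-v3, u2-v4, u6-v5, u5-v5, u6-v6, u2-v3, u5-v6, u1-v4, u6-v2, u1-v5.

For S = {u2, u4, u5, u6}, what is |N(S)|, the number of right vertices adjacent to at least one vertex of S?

5

The union of neighbours of {u2, u4, u5, u6} is {v2, v3, v4, v5, v6}, which has 5 elements.
Since |N(S)| = 5 ≥ |S| = 4, Hall's condition holds for this subset.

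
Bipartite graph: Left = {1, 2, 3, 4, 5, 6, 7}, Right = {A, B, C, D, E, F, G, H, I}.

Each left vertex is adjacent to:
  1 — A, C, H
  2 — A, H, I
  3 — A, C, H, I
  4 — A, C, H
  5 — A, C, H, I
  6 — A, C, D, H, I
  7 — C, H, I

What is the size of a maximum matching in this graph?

For example, pair 1–H, 2–I, 3–A, 4–C, 6–D.
The set {1, 2, 3, 4, 5, 7} has only 4 neighbours ({A, C, H, I}), so by Hall's theorem at most 5 of the 7 left vertices can be matched.

5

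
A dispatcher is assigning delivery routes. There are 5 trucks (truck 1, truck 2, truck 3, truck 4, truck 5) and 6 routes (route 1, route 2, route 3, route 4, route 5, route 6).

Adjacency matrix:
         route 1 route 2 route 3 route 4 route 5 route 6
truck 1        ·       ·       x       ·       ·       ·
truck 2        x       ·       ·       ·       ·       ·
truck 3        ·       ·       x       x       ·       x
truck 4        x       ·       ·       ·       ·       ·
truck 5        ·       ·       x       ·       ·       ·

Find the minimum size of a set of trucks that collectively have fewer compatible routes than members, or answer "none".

2

Take S = {truck 1, truck 5}. Its neighbourhood is {route 3}, so |N(S)| = 1 < |S| = 2.
No single vertex violates Hall's condition since each has at least one neighbour, so 2 is the minimum.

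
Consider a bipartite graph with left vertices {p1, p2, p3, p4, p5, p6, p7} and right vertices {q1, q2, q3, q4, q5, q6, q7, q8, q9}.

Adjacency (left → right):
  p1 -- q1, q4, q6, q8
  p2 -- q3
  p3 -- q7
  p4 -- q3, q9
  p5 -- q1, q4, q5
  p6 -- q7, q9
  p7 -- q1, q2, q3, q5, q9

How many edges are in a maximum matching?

6

For example, pair p1→q6, p2→q3, p3→q7, p4→q9, p5→q4, p7→q1.
The set {p2, p3, p4, p6} has only 3 neighbours ({q3, q7, q9}), so by Hall's theorem at most 6 of the 7 left vertices can be matched.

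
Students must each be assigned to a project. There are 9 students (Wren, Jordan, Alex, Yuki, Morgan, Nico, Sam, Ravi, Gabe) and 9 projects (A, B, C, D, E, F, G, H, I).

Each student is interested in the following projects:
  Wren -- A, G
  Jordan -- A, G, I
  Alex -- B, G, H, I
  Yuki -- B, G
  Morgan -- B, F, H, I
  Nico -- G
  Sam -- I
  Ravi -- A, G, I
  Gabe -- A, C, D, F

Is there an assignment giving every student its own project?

The set {Wren, Jordan, Nico, Sam, Ravi} has only 3 neighbours ({A, G, I}), so by Hall's theorem at most 7 of the 9 students can be matched.
Hence no matching covers every student.

No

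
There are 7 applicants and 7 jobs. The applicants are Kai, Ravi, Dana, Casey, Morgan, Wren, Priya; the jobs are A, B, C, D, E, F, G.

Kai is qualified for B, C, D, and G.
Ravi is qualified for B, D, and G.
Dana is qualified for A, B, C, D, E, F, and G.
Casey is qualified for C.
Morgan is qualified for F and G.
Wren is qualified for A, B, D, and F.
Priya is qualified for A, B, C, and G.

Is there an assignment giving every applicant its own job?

A valid assignment of size 7: Kai-G, Ravi-D, Dana-E, Casey-C, Morgan-F, Wren-A, Priya-B.
Every applicant is matched, so this is a perfect matching.

Yes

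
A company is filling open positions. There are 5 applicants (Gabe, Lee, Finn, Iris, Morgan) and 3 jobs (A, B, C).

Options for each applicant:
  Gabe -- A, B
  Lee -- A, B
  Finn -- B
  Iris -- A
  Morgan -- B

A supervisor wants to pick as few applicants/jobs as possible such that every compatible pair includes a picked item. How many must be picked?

2

{A, B} is a vertex cover of size 2: every edge has an endpoint in this set.
No smaller cover exists because Gabe–A, Lee–B is a matching of size 2, and a cover must include an endpoint of each of these disjoint edges (König's theorem).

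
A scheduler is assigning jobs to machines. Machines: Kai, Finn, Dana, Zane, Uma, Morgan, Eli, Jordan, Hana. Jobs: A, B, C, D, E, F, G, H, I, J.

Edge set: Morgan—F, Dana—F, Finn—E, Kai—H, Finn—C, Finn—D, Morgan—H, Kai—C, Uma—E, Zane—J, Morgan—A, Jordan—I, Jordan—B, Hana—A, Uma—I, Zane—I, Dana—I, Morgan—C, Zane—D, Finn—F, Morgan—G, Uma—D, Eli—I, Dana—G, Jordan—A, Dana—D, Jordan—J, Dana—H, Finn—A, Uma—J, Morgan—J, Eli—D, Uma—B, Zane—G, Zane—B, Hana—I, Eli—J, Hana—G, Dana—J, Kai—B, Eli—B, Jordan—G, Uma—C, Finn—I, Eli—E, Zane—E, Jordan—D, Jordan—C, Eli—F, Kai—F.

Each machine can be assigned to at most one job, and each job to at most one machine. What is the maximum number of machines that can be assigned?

9

For example, pair Kai–B, Finn–F, Dana–H, Zane–G, Uma–D, Morgan–A, Eli–E, Jordan–J, Hana–I.
All 9 machines are matched, so no larger matching exists.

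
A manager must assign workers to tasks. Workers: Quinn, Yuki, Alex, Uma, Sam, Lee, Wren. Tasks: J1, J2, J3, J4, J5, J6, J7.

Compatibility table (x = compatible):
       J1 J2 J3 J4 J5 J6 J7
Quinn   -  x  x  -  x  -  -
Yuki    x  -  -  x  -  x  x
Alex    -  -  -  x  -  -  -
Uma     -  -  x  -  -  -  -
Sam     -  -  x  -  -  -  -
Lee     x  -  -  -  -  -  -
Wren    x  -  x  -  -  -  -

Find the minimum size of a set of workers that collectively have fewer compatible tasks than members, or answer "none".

2

Take S = {Uma, Sam}. Its neighbourhood is {J3}, so |N(S)| = 1 < |S| = 2.
No single vertex violates Hall's condition since each has at least one neighbour, so 2 is the minimum.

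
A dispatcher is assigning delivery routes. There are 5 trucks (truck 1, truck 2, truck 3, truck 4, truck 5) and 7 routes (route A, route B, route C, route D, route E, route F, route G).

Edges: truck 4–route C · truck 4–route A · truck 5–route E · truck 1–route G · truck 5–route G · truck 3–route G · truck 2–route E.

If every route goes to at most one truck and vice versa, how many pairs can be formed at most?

For example, pair truck 1-route G, truck 2-route E, truck 4-route C.
The set {truck 1, truck 2, truck 3, truck 5} has only 2 neighbours ({route E, route G}), so by Hall's theorem at most 3 of the 5 trucks can be matched.

3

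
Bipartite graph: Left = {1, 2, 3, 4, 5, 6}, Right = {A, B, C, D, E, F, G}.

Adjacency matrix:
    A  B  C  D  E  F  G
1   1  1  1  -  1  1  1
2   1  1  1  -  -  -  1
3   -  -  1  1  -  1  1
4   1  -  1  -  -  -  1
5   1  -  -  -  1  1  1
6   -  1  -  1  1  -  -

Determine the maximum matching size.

6

One maximum matching: 1-A, 2-C, 3-F, 4-G, 5-E, 6-B.
All 6 left vertices are matched, so no larger matching exists.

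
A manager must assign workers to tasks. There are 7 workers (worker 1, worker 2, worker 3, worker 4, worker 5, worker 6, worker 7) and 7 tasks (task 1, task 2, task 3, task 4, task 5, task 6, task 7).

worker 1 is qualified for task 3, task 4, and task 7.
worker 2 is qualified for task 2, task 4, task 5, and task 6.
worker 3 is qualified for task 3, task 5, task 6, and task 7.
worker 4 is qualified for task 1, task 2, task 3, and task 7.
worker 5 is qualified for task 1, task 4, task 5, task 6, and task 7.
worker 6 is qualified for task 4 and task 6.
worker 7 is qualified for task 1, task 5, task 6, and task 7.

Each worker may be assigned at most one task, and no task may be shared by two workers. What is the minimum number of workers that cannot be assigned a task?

0

For example, pair worker 1→task 3, worker 2→task 5, worker 3→task 6, worker 4→task 2, worker 5→task 1, worker 6→task 4, worker 7→task 7.
All 7 workers are matched, so no larger matching exists.
That matches 7 of the 7, leaving 0 unmatched; no matching can do better.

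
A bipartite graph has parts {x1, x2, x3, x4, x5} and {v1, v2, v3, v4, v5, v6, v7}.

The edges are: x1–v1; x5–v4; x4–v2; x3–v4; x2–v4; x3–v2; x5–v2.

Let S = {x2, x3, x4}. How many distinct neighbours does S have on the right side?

2

The union of neighbours of {x2, x3, x4} is {v2, v4}, which has 2 elements.
Since |N(S)| = 2 < |S| = 3, Hall's condition fails for this subset.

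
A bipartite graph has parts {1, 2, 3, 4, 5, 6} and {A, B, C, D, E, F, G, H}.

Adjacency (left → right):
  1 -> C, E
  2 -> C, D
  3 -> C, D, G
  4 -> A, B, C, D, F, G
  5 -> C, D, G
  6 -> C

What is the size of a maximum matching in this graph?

A valid assignment of size 5: 1-E, 2-D, 3-C, 4-A, 5-G.
The set {2, 3, 5, 6} has only 3 neighbours ({C, D, G}), so by Hall's theorem at most 5 of the 6 left vertices can be matched.

5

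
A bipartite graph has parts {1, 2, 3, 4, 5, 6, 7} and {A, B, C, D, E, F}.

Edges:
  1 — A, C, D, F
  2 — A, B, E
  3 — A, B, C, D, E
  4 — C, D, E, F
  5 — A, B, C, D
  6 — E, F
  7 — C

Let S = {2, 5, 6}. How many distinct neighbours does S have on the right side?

6

The union of neighbours of {2, 5, 6} is {A, B, C, D, E, F}, which has 6 elements.
Since |N(S)| = 6 ≥ |S| = 3, Hall's condition holds for this subset.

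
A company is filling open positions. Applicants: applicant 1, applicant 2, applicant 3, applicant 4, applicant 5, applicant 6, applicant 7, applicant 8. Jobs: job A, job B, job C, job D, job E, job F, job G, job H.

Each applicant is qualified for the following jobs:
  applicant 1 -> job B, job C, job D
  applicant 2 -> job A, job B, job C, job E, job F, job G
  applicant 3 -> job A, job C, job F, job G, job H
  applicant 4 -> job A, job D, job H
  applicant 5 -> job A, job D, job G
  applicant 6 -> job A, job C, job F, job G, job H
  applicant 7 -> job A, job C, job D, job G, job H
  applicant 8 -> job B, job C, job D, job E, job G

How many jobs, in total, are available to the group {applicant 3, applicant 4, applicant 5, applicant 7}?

6

The union of neighbours of {applicant 3, applicant 4, applicant 5, applicant 7} is {job A, job C, job D, job F, job G, job H}, which has 6 elements.
Since |N(S)| = 6 ≥ |S| = 4, Hall's condition holds for this subset.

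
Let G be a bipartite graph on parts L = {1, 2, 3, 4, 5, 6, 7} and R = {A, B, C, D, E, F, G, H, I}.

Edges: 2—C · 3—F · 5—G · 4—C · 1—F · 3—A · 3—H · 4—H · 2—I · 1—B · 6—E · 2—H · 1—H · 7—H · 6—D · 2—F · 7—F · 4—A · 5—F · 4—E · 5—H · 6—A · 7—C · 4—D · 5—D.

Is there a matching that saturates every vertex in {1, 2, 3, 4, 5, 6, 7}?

A valid assignment of size 7: 1→B, 2→C, 3→H, 4→A, 5→D, 6→E, 7→F.
All 7 left vertices are covered.

Yes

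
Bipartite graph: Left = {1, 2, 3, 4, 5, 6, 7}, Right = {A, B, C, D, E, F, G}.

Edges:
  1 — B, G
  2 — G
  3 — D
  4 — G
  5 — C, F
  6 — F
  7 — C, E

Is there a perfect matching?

No

The set {2, 4} has only 1 neighbour ({G}), so by Hall's theorem at most 6 of the 7 left vertices can be matched.
Hence no matching covers every left vertex.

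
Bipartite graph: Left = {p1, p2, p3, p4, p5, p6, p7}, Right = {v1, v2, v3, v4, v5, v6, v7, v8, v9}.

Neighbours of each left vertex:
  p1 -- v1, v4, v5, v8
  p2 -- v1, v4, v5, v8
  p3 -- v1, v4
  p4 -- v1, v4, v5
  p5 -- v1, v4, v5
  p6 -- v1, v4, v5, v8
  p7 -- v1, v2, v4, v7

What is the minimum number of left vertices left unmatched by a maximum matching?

2

For example, pair p1→v8, p2→v5, p3→v4, p4→v1, p7→v2.
The set {p1, p2, p3, p4, p5, p6} has only 4 neighbours ({v1, v4, v5, v8}), so by Hall's theorem at most 5 of the 7 left vertices can be matched.
That matches 5 of the 7, leaving 2 unmatched; no matching can do better.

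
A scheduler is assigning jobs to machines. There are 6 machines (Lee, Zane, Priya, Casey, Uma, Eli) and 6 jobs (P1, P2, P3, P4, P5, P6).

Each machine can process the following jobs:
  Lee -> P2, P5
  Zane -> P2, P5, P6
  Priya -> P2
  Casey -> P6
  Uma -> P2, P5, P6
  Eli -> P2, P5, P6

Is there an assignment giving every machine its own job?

No

The set {Lee, Zane, Priya, Casey, Uma, Eli} has only 3 neighbours ({P2, P5, P6}), so by Hall's theorem at most 3 of the 6 machines can be matched.
Hence no matching covers every machine.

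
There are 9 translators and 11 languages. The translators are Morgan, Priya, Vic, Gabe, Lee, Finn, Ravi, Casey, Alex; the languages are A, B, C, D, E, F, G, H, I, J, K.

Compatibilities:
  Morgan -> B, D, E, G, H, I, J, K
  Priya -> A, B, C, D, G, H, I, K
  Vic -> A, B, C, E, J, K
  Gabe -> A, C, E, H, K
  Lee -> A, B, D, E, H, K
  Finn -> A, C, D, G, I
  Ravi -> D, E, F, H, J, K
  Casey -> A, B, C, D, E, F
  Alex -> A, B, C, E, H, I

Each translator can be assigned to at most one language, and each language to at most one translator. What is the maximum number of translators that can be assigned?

9

One maximum matching: Morgan-G, Priya-H, Vic-B, Gabe-C, Lee-K, Finn-D, Ravi-J, Casey-E, Alex-A.
This saturates every translator, so 9 is the maximum.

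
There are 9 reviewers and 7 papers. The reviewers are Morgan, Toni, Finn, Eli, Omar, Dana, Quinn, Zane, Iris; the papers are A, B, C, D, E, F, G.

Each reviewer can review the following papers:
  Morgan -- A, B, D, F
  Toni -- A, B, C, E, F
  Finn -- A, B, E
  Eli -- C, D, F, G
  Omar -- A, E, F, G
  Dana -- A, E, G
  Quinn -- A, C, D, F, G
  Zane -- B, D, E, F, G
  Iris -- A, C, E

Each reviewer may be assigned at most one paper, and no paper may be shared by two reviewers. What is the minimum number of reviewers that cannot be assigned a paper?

2

One maximum matching: Morgan–D, Toni–F, Finn–B, Eli–C, Omar–E, Dana–A, Quinn–G.
The set {Morgan, Toni, Finn, Eli, Omar, Dana, Quinn, Zane, Iris} has only 7 neighbours ({A, B, C, D, E, F, G}), so by Hall's theorem at most 7 of the 9 reviewers can be matched.
That matches 7 of the 9, leaving 2 unmatched; no matching can do better.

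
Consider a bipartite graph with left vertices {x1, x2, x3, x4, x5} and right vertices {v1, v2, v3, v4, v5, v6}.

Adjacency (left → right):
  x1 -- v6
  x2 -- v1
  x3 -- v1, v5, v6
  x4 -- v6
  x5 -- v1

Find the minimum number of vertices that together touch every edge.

A maximum matching has 3 edges (e.g. x1–v6, x2–v1, x3–v5).
By König's theorem the minimum vertex cover has the same size. One such cover is {x3, v1, v6}.

3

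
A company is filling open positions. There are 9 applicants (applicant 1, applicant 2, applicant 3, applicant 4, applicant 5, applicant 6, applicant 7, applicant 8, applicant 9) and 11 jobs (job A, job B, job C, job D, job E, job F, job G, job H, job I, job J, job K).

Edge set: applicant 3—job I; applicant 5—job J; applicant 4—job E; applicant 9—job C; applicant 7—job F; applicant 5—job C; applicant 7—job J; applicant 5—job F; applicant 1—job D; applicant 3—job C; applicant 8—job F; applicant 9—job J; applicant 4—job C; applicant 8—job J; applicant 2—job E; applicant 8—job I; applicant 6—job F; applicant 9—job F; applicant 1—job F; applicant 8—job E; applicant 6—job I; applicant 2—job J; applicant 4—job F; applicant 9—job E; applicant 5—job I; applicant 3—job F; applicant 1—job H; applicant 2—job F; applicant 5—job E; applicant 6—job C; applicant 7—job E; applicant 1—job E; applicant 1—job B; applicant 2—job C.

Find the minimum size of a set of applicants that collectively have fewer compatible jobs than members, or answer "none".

Take S = {applicant 2, applicant 3, applicant 4, applicant 5, applicant 6, applicant 7}. Its neighbourhood is {job C, job E, job F, job I, job J}, so |N(S)| = 5 < |S| = 6.
Every subset of size less than 6 has at least as many neighbours as members, so 6 is the minimum.

6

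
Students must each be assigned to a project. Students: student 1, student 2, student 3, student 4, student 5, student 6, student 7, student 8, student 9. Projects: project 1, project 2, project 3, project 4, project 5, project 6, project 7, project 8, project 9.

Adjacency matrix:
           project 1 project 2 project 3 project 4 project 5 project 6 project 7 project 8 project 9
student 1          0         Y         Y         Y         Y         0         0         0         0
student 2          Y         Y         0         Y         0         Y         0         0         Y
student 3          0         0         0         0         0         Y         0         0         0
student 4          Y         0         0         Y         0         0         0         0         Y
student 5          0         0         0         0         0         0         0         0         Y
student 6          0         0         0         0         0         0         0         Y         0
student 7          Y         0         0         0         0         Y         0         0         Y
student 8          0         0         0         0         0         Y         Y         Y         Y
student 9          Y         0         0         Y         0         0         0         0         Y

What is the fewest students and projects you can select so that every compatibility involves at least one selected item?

8

The 8 edges student 1–project 3, student 2–project 2, student 3–project 6, student 4–project 4, student 5–project 9, student 6–project 8, student 7–project 1, student 8–project 7 form a matching, so any vertex cover needs at least 8 vertices (one per matched edge).
Conversely {student 1, student 2, student 6, student 8, project 1, project 4, project 6, project 9} meets every edge and has exactly 8 vertices, so 8 is optimal.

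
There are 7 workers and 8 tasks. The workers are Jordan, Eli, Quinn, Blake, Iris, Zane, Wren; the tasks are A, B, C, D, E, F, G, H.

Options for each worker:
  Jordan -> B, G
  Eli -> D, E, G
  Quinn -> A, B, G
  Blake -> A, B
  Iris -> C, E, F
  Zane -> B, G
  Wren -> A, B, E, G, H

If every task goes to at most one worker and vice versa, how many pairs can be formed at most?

6

A valid assignment of size 6: Jordan–G, Eli–D, Quinn–A, Blake–B, Iris–C, Wren–E.
The set {Jordan, Quinn, Blake, Zane} has only 3 neighbours ({A, B, G}), so by Hall's theorem at most 6 of the 7 workers can be matched.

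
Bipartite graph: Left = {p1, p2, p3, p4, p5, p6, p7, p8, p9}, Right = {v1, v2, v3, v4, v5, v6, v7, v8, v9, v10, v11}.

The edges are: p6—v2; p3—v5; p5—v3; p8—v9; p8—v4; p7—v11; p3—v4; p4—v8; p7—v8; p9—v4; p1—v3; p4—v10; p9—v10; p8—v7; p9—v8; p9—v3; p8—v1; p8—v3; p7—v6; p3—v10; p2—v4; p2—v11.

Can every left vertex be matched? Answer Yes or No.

No

The set {p1, p5} has only 1 neighbour ({v3}), so by Hall's theorem at most 8 of the 9 left vertices can be matched.
Hence no matching covers every left vertex.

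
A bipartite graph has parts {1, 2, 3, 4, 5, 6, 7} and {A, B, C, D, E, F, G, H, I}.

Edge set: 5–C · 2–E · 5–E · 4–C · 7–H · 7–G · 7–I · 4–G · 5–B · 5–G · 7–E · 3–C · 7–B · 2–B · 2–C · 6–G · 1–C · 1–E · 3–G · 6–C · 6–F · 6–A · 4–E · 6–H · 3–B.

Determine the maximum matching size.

For example, pair 1→C, 2→B, 3→G, 4→E, 6→A, 7→H.
The set {1, 2, 3, 4, 5} has only 4 neighbours ({B, C, E, G}), so by Hall's theorem at most 6 of the 7 left vertices can be matched.

6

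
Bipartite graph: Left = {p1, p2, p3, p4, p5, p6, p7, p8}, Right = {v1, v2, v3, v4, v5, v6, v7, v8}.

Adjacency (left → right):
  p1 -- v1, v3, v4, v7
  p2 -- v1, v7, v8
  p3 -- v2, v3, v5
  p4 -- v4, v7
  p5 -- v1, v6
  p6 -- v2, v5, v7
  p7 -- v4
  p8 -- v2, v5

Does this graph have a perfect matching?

Yes

One maximum matching: p1-v1, p2-v8, p3-v3, p4-v7, p5-v6, p6-v5, p7-v4, p8-v2.
All 8 left vertices are covered.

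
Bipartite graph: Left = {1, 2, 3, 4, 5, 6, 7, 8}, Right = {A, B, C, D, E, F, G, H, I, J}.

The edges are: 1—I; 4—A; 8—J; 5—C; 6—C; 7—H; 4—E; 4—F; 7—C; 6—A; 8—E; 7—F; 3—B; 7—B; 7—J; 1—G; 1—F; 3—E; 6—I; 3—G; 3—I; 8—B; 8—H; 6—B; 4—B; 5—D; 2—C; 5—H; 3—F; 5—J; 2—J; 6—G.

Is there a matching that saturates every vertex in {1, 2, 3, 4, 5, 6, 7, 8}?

For example, pair 1-F, 2-C, 3-E, 4-B, 5-D, 6-G, 7-J, 8-H.
Every left vertex is matched, so this matching saturates all of them.

Yes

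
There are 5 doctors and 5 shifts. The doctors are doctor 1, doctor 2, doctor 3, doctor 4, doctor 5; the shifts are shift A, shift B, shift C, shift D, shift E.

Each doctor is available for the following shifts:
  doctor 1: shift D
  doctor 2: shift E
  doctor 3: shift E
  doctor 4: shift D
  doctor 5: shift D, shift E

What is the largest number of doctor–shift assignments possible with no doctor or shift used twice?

2

One maximum matching: doctor 1–shift D, doctor 2–shift E.
The set {doctor 1, doctor 2, doctor 3, doctor 4, doctor 5} has only 2 neighbours ({shift D, shift E}), so by Hall's theorem at most 2 of the 5 doctors can be matched.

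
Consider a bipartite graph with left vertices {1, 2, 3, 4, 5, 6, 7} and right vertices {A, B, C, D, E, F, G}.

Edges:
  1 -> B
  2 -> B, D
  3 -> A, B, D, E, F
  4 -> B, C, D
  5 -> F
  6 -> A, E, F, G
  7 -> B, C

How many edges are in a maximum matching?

For example, pair 1→B, 2→D, 3→A, 4→C, 5→F, 6→E.
The set {1, 2, 4, 7} has only 3 neighbours ({B, C, D}), so by Hall's theorem at most 6 of the 7 left vertices can be matched.

6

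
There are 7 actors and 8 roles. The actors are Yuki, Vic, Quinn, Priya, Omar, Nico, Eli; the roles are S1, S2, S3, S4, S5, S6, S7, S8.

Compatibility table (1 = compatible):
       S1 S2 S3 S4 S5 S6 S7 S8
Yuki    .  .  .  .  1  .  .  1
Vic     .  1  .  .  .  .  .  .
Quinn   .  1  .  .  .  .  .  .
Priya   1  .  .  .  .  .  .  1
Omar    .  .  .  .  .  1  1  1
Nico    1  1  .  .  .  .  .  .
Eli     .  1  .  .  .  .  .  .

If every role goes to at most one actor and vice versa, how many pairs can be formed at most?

5

A valid assignment of size 5: Yuki→S5, Vic→S2, Priya→S8, Omar→S7, Nico→S1.
The set {Vic, Quinn, Eli} has only 1 neighbour ({S2}), so by Hall's theorem at most 5 of the 7 actors can be matched.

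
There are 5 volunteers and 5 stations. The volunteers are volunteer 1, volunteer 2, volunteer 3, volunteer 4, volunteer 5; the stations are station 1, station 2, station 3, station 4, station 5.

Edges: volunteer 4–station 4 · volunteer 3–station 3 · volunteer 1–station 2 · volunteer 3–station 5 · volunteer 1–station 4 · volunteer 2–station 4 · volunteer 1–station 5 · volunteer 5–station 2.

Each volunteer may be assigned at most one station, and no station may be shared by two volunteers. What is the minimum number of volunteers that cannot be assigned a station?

For example, pair volunteer 1–station 5, volunteer 2–station 4, volunteer 3–station 3, volunteer 5–station 2.
The set {volunteer 2, volunteer 4} has only 1 neighbour ({station 4}), so by Hall's theorem at most 4 of the 5 volunteers can be matched.
That matches 4 of the 5, leaving 1 unmatched; no matching can do better.

1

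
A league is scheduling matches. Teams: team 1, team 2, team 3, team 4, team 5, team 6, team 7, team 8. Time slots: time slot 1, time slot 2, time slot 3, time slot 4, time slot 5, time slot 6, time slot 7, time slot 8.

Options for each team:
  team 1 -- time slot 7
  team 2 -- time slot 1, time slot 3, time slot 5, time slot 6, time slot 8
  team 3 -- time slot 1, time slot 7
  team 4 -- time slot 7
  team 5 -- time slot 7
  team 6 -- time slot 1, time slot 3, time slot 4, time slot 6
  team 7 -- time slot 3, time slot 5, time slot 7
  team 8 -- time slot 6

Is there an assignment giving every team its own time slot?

No

The set {team 1, team 4, team 5} has only 1 neighbour ({time slot 7}), so by Hall's theorem at most 6 of the 8 teams can be matched.
Hence no matching covers every team.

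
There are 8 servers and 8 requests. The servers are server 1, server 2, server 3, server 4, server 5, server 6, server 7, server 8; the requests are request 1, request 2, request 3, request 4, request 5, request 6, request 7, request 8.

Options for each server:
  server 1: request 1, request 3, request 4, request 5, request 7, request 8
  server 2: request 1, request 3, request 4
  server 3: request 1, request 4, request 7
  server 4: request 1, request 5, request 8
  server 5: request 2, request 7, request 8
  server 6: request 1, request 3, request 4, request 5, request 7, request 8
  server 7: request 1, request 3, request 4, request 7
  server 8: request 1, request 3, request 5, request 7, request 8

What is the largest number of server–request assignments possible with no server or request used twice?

One maximum matching: server 1-request 5, server 2-request 3, server 3-request 1, server 4-request 8, server 5-request 2, server 6-request 4, server 7-request 7.
The set {server 1, server 2, server 3, server 4, server 6, server 7, server 8} has only 6 neighbours ({request 1, request 3, request 4, request 5, request 7, request 8}), so by Hall's theorem at most 7 of the 8 servers can be matched.

7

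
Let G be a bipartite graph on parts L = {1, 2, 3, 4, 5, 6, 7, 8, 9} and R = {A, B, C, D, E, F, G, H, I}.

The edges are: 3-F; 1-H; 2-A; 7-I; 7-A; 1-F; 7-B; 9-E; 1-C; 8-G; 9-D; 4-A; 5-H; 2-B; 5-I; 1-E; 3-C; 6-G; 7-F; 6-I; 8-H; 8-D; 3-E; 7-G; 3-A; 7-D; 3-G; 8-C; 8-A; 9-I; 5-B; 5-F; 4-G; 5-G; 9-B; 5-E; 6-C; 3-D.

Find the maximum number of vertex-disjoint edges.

9

One maximum matching: 1-C, 2-A, 3-F, 4-G, 5-E, 6-I, 7-D, 8-H, 9-B.
All 9 left vertices are matched, so no larger matching exists.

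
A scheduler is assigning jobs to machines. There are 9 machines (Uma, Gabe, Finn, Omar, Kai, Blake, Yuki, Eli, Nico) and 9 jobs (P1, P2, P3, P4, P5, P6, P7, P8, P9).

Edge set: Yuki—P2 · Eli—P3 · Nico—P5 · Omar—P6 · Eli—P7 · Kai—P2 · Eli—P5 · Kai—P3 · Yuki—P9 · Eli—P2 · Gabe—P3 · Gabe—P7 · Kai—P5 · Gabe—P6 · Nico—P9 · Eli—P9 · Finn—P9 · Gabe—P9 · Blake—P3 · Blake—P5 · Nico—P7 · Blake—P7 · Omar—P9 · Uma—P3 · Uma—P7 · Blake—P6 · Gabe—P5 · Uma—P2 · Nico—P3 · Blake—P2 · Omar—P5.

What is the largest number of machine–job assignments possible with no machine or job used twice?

6

One maximum matching: Uma-P2, Gabe-P7, Finn-P9, Omar-P6, Kai-P5, Blake-P3.
The set {Uma, Gabe, Finn, Omar, Kai, Blake, Yuki, Eli, Nico} has only 6 neighbours ({P2, P3, P5, P6, P7, P9}), so by Hall's theorem at most 6 of the 9 machines can be matched.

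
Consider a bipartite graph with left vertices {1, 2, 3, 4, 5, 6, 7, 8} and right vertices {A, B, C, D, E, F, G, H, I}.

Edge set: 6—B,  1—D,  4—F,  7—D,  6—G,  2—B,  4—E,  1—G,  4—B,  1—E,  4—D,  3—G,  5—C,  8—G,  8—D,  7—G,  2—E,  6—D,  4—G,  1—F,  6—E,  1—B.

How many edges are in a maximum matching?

A valid assignment of size 6: 1→D, 2→E, 3→G, 4→F, 5→C, 6→B.
The set {1, 2, 3, 4, 6, 7, 8} has only 5 neighbours ({B, D, E, F, G}), so by Hall's theorem at most 6 of the 8 left vertices can be matched.

6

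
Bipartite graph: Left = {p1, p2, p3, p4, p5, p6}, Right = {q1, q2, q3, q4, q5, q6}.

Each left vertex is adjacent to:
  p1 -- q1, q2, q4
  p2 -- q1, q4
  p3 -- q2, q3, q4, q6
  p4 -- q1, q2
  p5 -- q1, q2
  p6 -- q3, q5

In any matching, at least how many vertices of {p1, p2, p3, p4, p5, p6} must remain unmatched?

1

A valid assignment of size 5: p1-q4, p2-q1, p3-q6, p4-q2, p6-q5.
The set {p1, p2, p4, p5} has only 3 neighbours ({q1, q2, q4}), so by Hall's theorem at most 5 of the 6 left vertices can be matched.
That matches 5 of the 6, leaving 1 unmatched; no matching can do better.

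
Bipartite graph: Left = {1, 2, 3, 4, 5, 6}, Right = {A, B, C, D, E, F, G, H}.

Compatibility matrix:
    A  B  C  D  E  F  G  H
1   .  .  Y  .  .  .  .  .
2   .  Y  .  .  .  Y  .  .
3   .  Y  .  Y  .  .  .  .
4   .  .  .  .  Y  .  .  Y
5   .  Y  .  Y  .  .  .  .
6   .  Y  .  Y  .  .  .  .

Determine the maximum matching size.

A valid assignment of size 5: 1-C, 2-F, 3-D, 4-E, 5-B.
The set {3, 5, 6} has only 2 neighbours ({B, D}), so by Hall's theorem at most 5 of the 6 left vertices can be matched.

5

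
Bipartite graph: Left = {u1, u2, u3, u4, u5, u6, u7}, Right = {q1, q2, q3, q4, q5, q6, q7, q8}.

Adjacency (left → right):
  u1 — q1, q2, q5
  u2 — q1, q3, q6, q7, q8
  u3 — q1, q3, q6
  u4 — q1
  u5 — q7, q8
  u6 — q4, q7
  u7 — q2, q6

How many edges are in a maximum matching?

7

One maximum matching: u1→q5, u2→q6, u3→q3, u4→q1, u5→q8, u6→q7, u7→q2.
This saturates every left vertex, so 7 is the maximum.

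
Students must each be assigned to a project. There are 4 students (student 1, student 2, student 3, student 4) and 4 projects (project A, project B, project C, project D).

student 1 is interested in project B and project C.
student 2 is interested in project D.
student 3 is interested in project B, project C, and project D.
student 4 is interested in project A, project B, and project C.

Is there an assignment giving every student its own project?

Yes

For example, pair student 1-project B, student 2-project D, student 3-project C, student 4-project A.
Every student is matched, so this is a perfect matching.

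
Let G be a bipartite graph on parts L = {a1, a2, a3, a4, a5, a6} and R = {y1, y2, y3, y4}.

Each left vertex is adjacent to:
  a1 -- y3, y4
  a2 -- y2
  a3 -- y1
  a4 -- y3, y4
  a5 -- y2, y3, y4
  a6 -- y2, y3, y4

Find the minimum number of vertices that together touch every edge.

{a3, y2, y3, y4} is a vertex cover of size 4: every edge has an endpoint in this set.
No smaller cover exists because a1–y4, a2–y2, a3–y1, a4–y3 is a matching of size 4, and a cover must include an endpoint of each of these disjoint edges (König's theorem).

4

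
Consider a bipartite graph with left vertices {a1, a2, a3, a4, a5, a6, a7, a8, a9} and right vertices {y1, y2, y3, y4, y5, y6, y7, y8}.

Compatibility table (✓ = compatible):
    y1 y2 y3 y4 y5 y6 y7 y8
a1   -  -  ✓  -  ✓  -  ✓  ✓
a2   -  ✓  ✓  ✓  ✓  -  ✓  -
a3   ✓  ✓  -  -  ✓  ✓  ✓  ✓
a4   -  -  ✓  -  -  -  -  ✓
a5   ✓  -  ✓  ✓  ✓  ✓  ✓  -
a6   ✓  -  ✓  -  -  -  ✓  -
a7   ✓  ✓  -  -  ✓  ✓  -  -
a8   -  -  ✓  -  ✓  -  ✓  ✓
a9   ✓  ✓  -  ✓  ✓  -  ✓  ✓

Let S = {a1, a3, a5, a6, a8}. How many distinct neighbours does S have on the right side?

8

The union of neighbours of {a1, a3, a5, a6, a8} is {y1, y2, y3, y4, y5, y6, y7, y8}, which has 8 elements.
Since |N(S)| = 8 ≥ |S| = 5, Hall's condition holds for this subset.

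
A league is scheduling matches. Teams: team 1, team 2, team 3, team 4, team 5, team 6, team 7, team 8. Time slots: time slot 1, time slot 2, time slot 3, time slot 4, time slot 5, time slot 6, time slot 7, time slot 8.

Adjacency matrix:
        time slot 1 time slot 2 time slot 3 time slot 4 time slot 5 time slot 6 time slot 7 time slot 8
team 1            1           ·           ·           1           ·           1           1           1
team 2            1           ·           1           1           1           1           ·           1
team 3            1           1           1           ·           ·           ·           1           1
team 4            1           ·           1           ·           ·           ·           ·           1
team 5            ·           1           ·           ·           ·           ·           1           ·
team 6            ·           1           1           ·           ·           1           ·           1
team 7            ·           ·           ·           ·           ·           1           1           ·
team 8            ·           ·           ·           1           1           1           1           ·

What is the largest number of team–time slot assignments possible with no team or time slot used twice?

For example, pair team 1-time slot 8, team 2-time slot 5, team 3-time slot 1, team 4-time slot 3, team 5-time slot 7, team 6-time slot 2, team 7-time slot 6, team 8-time slot 4.
This saturates every team, so 8 is the maximum.

8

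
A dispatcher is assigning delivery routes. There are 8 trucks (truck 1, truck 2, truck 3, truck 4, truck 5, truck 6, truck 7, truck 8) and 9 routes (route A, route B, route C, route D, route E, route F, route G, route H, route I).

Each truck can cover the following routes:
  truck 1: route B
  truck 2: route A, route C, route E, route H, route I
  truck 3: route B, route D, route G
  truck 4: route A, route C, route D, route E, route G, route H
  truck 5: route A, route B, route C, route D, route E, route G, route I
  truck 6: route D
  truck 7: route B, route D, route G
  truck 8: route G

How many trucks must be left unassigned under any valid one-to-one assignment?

2

For example, pair truck 1–route B, truck 2–route H, truck 3–route G, truck 4–route E, truck 5–route I, truck 6–route D.
The set {truck 1, truck 3, truck 6, truck 7, truck 8} has only 3 neighbours ({route B, route D, route G}), so by Hall's theorem at most 6 of the 8 trucks can be matched.
That matches 6 of the 8, leaving 2 unmatched; no matching can do better.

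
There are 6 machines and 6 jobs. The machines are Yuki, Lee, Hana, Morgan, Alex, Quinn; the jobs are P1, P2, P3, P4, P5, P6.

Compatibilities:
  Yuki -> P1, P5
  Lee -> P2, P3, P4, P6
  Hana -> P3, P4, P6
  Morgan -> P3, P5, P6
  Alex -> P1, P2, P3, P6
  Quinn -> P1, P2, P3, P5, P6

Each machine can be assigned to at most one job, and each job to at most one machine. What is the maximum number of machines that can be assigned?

6

For example, pair Yuki-P5, Lee-P2, Hana-P4, Morgan-P3, Alex-P6, Quinn-P1.
All 6 machines are matched, so no larger matching exists.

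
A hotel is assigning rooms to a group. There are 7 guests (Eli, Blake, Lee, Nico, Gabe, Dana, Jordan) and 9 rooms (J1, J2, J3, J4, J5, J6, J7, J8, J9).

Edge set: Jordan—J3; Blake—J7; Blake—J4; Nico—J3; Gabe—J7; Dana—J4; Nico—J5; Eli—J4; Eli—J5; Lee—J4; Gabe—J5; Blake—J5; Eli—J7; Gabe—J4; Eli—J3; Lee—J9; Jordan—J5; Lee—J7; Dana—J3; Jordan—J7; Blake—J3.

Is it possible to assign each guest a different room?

No

The set {Eli, Blake, Nico, Gabe, Dana, Jordan} has only 4 neighbours ({J3, J4, J5, J7}), so by Hall's theorem at most 5 of the 7 guests can be matched.
Hence no matching covers every guest.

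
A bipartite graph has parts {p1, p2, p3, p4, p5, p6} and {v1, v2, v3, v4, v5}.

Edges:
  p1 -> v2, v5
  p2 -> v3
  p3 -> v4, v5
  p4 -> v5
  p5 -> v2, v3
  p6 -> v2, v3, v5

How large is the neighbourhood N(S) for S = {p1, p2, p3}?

The union of neighbours of {p1, p2, p3} is {v2, v3, v4, v5}, which has 4 elements.
Since |N(S)| = 4 ≥ |S| = 3, Hall's condition holds for this subset.

4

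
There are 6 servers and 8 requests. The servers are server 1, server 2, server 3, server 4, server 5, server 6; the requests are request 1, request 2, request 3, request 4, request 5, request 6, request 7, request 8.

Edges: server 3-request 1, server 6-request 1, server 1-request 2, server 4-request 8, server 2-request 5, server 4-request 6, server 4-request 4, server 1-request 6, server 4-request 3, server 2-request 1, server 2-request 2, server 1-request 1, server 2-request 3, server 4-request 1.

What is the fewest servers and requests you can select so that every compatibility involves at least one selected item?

{server 1, server 2, server 4, request 1} is a vertex cover of size 4: every edge has an endpoint in this set.
No smaller cover exists because server 1–request 2, server 2–request 5, server 3–request 1, server 4–request 6 is a matching of size 4, and a cover must include an endpoint of each of these disjoint edges (König's theorem).

4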